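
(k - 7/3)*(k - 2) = k^2 - 13*k/3 + 14/3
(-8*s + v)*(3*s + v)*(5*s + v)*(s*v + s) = -120*s^4*v - 120*s^4 - 49*s^3*v^2 - 49*s^3*v + s*v^4 + s*v^3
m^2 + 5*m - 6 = (m - 1)*(m + 6)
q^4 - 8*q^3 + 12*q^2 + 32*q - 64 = (q - 4)^2*(q - 2)*(q + 2)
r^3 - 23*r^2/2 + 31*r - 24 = (r - 8)*(r - 2)*(r - 3/2)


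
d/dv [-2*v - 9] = -2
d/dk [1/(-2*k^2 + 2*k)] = (k - 1/2)/(k^2*(k - 1)^2)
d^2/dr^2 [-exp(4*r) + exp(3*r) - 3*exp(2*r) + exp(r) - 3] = (-16*exp(3*r) + 9*exp(2*r) - 12*exp(r) + 1)*exp(r)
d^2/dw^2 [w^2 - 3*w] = 2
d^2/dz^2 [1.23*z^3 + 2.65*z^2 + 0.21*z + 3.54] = 7.38*z + 5.3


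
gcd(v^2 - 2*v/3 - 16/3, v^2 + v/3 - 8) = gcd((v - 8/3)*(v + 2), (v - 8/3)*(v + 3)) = v - 8/3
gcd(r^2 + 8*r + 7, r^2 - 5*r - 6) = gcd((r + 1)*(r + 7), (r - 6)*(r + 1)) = r + 1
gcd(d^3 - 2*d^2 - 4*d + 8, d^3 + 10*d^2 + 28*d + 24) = d + 2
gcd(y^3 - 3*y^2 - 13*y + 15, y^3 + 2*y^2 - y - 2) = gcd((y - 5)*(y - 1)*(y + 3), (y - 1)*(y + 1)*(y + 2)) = y - 1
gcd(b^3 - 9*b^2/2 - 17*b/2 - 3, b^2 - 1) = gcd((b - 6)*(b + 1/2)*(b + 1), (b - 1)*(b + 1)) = b + 1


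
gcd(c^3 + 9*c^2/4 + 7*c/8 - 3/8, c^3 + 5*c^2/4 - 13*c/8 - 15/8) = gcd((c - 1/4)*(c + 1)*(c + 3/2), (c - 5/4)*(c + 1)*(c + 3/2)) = c^2 + 5*c/2 + 3/2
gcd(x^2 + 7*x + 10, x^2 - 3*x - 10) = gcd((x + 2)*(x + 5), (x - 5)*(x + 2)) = x + 2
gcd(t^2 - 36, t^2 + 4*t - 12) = t + 6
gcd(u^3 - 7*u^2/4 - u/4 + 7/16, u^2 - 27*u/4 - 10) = 1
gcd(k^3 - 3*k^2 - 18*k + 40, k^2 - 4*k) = 1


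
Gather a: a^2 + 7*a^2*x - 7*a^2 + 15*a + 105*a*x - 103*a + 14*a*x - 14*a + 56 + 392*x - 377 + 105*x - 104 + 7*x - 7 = a^2*(7*x - 6) + a*(119*x - 102) + 504*x - 432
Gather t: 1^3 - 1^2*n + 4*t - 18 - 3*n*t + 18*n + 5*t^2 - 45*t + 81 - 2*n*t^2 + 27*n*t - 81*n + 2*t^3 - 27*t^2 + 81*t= -64*n + 2*t^3 + t^2*(-2*n - 22) + t*(24*n + 40) + 64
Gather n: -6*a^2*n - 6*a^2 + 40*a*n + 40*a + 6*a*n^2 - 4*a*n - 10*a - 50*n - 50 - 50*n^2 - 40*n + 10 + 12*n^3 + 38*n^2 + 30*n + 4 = -6*a^2 + 30*a + 12*n^3 + n^2*(6*a - 12) + n*(-6*a^2 + 36*a - 60) - 36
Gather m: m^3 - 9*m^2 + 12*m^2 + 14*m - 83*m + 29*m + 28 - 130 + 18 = m^3 + 3*m^2 - 40*m - 84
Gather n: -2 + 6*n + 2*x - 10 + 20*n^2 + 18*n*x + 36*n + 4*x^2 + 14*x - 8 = 20*n^2 + n*(18*x + 42) + 4*x^2 + 16*x - 20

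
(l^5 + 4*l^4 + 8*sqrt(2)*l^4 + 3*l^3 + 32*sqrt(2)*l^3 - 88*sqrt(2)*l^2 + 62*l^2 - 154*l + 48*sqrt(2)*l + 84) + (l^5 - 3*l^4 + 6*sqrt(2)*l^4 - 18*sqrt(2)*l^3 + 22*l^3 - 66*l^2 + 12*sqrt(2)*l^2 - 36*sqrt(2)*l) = 2*l^5 + l^4 + 14*sqrt(2)*l^4 + 14*sqrt(2)*l^3 + 25*l^3 - 76*sqrt(2)*l^2 - 4*l^2 - 154*l + 12*sqrt(2)*l + 84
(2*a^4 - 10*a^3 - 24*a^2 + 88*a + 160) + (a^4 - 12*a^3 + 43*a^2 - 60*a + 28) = 3*a^4 - 22*a^3 + 19*a^2 + 28*a + 188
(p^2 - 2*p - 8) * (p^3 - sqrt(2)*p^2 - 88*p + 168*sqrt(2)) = p^5 - 2*p^4 - sqrt(2)*p^4 - 96*p^3 + 2*sqrt(2)*p^3 + 176*p^2 + 176*sqrt(2)*p^2 - 336*sqrt(2)*p + 704*p - 1344*sqrt(2)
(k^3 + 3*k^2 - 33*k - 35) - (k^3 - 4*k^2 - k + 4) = 7*k^2 - 32*k - 39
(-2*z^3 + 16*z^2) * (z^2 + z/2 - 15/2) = -2*z^5 + 15*z^4 + 23*z^3 - 120*z^2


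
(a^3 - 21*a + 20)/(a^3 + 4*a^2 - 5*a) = (a - 4)/a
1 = 1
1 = 1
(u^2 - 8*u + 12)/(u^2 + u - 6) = (u - 6)/(u + 3)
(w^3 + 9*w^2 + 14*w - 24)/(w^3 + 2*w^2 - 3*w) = (w^2 + 10*w + 24)/(w*(w + 3))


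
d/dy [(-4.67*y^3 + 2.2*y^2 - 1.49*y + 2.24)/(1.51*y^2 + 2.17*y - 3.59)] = (-7.0517*y^4 - 20.2678*y^3 + 57.3198*y^2 - 22.5608*y + 0.4883)/(2.2801*y^4 + 6.5534*y^3 - 6.1329*y^2 - 15.5806*y + 12.8881)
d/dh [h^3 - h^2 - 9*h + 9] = 3*h^2 - 2*h - 9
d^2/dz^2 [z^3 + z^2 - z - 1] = 6*z + 2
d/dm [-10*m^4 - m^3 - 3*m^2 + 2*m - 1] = -40*m^3 - 3*m^2 - 6*m + 2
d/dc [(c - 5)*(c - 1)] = 2*c - 6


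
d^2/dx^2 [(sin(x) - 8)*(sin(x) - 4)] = 12*sin(x) + 2*cos(2*x)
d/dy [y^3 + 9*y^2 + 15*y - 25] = 3*y^2 + 18*y + 15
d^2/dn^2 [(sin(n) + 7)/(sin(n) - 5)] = 12*(-5*sin(n) + cos(n)^2 + 1)/(sin(n) - 5)^3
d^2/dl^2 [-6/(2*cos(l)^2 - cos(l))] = 6*(4*(1 - cos(2*l))^2 + 15*cos(l)/2 + 9*cos(2*l)/2 - 3*cos(3*l)/2 - 27/2)/((2*cos(l) - 1)^3*cos(l)^3)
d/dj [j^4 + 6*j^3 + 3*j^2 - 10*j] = 4*j^3 + 18*j^2 + 6*j - 10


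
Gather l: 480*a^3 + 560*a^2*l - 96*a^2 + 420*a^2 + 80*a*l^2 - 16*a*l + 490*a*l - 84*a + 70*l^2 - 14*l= 480*a^3 + 324*a^2 - 84*a + l^2*(80*a + 70) + l*(560*a^2 + 474*a - 14)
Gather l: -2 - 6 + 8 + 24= 24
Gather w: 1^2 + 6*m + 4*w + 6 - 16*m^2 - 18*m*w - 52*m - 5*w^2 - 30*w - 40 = -16*m^2 - 46*m - 5*w^2 + w*(-18*m - 26) - 33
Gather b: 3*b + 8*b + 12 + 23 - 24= 11*b + 11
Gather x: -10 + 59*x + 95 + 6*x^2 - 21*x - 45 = 6*x^2 + 38*x + 40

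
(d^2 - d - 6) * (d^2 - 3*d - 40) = d^4 - 4*d^3 - 43*d^2 + 58*d + 240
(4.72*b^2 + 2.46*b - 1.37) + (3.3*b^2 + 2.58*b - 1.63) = 8.02*b^2 + 5.04*b - 3.0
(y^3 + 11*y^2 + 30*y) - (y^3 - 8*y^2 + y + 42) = 19*y^2 + 29*y - 42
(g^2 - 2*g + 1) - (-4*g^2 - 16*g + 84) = 5*g^2 + 14*g - 83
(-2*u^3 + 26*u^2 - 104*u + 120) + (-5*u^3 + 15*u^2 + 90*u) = -7*u^3 + 41*u^2 - 14*u + 120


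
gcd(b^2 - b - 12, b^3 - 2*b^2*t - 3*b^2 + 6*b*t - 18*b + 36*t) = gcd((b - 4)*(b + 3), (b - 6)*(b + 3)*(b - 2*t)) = b + 3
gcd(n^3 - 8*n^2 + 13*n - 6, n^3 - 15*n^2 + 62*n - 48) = n^2 - 7*n + 6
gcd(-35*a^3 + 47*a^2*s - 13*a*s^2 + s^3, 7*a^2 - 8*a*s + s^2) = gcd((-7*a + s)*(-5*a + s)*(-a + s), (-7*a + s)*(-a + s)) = 7*a^2 - 8*a*s + s^2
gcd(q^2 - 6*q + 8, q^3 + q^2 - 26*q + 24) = q - 4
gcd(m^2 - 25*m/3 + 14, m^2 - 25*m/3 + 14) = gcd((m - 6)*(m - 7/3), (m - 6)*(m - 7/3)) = m^2 - 25*m/3 + 14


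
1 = 1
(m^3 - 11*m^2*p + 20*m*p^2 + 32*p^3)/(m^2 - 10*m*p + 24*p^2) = (-m^2 + 7*m*p + 8*p^2)/(-m + 6*p)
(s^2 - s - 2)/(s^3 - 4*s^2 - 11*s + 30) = (s + 1)/(s^2 - 2*s - 15)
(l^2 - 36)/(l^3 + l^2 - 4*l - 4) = (l^2 - 36)/(l^3 + l^2 - 4*l - 4)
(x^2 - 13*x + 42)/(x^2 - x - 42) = (x - 6)/(x + 6)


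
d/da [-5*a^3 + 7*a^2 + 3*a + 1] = -15*a^2 + 14*a + 3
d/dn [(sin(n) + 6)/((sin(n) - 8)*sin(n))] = (-cos(n) - 12/tan(n) + 48*cos(n)/sin(n)^2)/(sin(n) - 8)^2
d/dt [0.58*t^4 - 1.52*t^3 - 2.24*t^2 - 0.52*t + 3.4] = 2.32*t^3 - 4.56*t^2 - 4.48*t - 0.52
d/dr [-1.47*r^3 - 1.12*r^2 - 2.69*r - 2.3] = -4.41*r^2 - 2.24*r - 2.69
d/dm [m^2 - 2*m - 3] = 2*m - 2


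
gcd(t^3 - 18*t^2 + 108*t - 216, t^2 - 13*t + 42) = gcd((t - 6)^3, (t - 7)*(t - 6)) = t - 6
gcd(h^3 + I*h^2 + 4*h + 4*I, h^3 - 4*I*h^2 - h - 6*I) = h^2 - I*h + 2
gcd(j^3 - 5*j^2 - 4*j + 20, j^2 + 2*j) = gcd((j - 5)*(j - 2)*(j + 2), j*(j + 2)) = j + 2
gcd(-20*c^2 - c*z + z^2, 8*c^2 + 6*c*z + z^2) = 4*c + z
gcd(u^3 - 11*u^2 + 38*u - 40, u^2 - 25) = u - 5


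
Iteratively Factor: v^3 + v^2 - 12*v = (v)*(v^2 + v - 12) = v*(v - 3)*(v + 4)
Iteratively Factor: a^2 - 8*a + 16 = (a - 4)*(a - 4)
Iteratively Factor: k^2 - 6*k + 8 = (k - 2)*(k - 4)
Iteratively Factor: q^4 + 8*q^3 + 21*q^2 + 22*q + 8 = (q + 4)*(q^3 + 4*q^2 + 5*q + 2) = (q + 1)*(q + 4)*(q^2 + 3*q + 2) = (q + 1)^2*(q + 4)*(q + 2)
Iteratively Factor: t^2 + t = (t + 1)*(t)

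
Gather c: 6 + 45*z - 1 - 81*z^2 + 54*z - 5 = -81*z^2 + 99*z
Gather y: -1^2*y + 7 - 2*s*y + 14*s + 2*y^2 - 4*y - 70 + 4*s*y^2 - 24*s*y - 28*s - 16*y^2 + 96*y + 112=-14*s + y^2*(4*s - 14) + y*(91 - 26*s) + 49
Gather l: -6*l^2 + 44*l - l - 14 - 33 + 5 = -6*l^2 + 43*l - 42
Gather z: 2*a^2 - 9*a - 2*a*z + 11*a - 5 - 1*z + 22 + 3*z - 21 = 2*a^2 + 2*a + z*(2 - 2*a) - 4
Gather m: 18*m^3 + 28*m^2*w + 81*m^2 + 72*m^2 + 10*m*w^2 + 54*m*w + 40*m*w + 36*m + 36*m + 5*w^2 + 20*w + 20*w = 18*m^3 + m^2*(28*w + 153) + m*(10*w^2 + 94*w + 72) + 5*w^2 + 40*w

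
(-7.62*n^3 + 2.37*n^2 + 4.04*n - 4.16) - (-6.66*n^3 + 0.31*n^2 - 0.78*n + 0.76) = -0.96*n^3 + 2.06*n^2 + 4.82*n - 4.92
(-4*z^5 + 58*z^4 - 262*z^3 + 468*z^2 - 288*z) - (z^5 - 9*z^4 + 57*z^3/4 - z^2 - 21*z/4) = -5*z^5 + 67*z^4 - 1105*z^3/4 + 469*z^2 - 1131*z/4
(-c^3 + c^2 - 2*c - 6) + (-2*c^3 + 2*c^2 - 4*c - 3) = -3*c^3 + 3*c^2 - 6*c - 9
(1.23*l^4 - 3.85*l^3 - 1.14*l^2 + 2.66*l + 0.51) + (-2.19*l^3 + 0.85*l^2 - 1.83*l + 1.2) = 1.23*l^4 - 6.04*l^3 - 0.29*l^2 + 0.83*l + 1.71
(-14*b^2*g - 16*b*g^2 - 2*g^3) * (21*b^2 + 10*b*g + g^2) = -294*b^4*g - 476*b^3*g^2 - 216*b^2*g^3 - 36*b*g^4 - 2*g^5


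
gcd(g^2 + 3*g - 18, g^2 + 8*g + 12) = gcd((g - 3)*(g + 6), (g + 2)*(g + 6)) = g + 6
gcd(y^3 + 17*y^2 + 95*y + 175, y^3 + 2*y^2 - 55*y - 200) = y^2 + 10*y + 25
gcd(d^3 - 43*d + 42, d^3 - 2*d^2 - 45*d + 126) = d^2 + d - 42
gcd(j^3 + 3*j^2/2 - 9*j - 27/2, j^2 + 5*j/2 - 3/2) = j + 3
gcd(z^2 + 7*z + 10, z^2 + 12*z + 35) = z + 5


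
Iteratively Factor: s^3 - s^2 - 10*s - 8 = (s + 2)*(s^2 - 3*s - 4) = (s - 4)*(s + 2)*(s + 1)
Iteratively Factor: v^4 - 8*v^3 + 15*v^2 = (v - 5)*(v^3 - 3*v^2) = v*(v - 5)*(v^2 - 3*v) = v*(v - 5)*(v - 3)*(v)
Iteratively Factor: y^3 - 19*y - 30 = (y + 3)*(y^2 - 3*y - 10) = (y + 2)*(y + 3)*(y - 5)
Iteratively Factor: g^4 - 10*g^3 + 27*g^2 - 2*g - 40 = (g + 1)*(g^3 - 11*g^2 + 38*g - 40) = (g - 4)*(g + 1)*(g^2 - 7*g + 10) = (g - 5)*(g - 4)*(g + 1)*(g - 2)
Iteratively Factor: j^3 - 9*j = (j - 3)*(j^2 + 3*j) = (j - 3)*(j + 3)*(j)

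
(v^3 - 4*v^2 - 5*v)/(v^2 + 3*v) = (v^2 - 4*v - 5)/(v + 3)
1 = 1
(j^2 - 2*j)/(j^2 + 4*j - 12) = j/(j + 6)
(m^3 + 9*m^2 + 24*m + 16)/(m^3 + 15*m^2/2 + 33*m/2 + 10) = 2*(m + 4)/(2*m + 5)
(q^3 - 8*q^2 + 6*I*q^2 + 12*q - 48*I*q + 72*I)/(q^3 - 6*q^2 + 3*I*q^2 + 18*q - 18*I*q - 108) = (q - 2)/(q - 3*I)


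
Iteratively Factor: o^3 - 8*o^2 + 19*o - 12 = (o - 1)*(o^2 - 7*o + 12) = (o - 4)*(o - 1)*(o - 3)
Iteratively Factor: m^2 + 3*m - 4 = (m + 4)*(m - 1)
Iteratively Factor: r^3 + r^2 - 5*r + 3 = (r + 3)*(r^2 - 2*r + 1) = (r - 1)*(r + 3)*(r - 1)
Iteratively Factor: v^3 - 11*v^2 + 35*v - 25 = (v - 1)*(v^2 - 10*v + 25) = (v - 5)*(v - 1)*(v - 5)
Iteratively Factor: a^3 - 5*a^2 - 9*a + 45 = (a - 5)*(a^2 - 9) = (a - 5)*(a + 3)*(a - 3)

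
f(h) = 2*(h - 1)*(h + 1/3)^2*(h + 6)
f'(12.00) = 18590.44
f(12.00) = 60236.00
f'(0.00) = -6.89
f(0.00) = -1.33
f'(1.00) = 24.89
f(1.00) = 0.00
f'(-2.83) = 113.02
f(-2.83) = -151.36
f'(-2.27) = 97.94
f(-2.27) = -91.49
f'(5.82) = 2662.38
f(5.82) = 4314.35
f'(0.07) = -7.44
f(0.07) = -1.84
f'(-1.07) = 33.18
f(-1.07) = -11.08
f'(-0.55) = 7.69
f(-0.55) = -0.79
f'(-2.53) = 107.05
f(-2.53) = -118.21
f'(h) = 2*(h - 1)*(h + 1/3)^2 + 2*(h - 1)*(h + 6)*(2*h + 2/3) + 2*(h + 1/3)^2*(h + 6)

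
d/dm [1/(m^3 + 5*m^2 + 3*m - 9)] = (-3*m^2 - 10*m - 3)/(m^3 + 5*m^2 + 3*m - 9)^2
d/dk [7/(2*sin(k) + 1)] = -14*cos(k)/(2*sin(k) + 1)^2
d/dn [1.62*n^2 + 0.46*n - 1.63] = 3.24*n + 0.46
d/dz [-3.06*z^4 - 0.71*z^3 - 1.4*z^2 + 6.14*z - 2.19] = -12.24*z^3 - 2.13*z^2 - 2.8*z + 6.14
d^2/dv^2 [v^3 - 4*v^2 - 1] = 6*v - 8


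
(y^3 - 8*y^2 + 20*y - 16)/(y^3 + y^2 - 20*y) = (y^2 - 4*y + 4)/(y*(y + 5))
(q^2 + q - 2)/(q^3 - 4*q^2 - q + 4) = (q + 2)/(q^2 - 3*q - 4)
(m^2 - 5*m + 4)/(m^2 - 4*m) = (m - 1)/m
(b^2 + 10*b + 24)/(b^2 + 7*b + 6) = (b + 4)/(b + 1)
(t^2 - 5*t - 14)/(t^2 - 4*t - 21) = (t + 2)/(t + 3)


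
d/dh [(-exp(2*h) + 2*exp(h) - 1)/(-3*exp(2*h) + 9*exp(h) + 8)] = (-3*exp(2*h) - 22*exp(h) + 25)*exp(h)/(9*exp(4*h) - 54*exp(3*h) + 33*exp(2*h) + 144*exp(h) + 64)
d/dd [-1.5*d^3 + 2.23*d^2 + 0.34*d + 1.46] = -4.5*d^2 + 4.46*d + 0.34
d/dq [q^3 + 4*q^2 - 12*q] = 3*q^2 + 8*q - 12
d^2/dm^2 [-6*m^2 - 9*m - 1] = -12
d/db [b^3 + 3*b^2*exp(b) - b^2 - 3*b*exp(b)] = 3*b^2*exp(b) + 3*b^2 + 3*b*exp(b) - 2*b - 3*exp(b)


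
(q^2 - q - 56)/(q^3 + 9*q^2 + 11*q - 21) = (q - 8)/(q^2 + 2*q - 3)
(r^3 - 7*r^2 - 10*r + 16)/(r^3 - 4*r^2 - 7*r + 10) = (r - 8)/(r - 5)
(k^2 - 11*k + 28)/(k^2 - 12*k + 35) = (k - 4)/(k - 5)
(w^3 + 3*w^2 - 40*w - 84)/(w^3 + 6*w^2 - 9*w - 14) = (w^2 - 4*w - 12)/(w^2 - w - 2)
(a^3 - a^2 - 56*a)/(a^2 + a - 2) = a*(a^2 - a - 56)/(a^2 + a - 2)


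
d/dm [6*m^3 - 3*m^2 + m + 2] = 18*m^2 - 6*m + 1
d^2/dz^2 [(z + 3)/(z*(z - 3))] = 2*(z^3 + 9*z^2 - 27*z + 27)/(z^3*(z^3 - 9*z^2 + 27*z - 27))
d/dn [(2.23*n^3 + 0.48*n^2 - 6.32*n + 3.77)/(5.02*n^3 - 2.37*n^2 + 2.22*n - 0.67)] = (-7.6947*n^4 + 73.354*n^3 - 75.1713*n^2 + 17.2266*n - 4.135)/(25.2004*n^6 - 23.7948*n^5 + 27.9057*n^4 - 17.2496*n^3 + 8.1042*n^2 - 2.9748*n + 0.4489)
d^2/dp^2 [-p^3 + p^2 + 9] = 2 - 6*p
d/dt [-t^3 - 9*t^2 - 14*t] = -3*t^2 - 18*t - 14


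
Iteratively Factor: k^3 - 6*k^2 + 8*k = (k - 2)*(k^2 - 4*k) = k*(k - 2)*(k - 4)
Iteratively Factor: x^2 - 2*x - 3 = (x - 3)*(x + 1)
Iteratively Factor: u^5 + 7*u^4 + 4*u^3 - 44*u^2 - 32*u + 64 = (u - 2)*(u^4 + 9*u^3 + 22*u^2 - 32) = (u - 2)*(u + 4)*(u^3 + 5*u^2 + 2*u - 8) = (u - 2)*(u + 4)^2*(u^2 + u - 2) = (u - 2)*(u + 2)*(u + 4)^2*(u - 1)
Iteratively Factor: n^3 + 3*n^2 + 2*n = (n + 1)*(n^2 + 2*n) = (n + 1)*(n + 2)*(n)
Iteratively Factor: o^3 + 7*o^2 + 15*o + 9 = (o + 3)*(o^2 + 4*o + 3) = (o + 1)*(o + 3)*(o + 3)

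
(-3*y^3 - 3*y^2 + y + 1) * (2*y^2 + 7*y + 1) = -6*y^5 - 27*y^4 - 22*y^3 + 6*y^2 + 8*y + 1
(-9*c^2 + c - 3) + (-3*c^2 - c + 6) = 3 - 12*c^2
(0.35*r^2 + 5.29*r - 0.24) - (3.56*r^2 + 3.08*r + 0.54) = -3.21*r^2 + 2.21*r - 0.78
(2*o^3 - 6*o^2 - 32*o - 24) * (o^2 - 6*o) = 2*o^5 - 18*o^4 + 4*o^3 + 168*o^2 + 144*o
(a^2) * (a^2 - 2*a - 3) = a^4 - 2*a^3 - 3*a^2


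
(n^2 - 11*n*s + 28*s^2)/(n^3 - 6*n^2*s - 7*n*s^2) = (n - 4*s)/(n*(n + s))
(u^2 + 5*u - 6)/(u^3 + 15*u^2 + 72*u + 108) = (u - 1)/(u^2 + 9*u + 18)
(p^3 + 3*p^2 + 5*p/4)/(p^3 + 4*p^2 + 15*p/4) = (2*p + 1)/(2*p + 3)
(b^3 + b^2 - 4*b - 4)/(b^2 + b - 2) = (b^2 - b - 2)/(b - 1)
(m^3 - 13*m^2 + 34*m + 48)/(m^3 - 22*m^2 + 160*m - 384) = (m + 1)/(m - 8)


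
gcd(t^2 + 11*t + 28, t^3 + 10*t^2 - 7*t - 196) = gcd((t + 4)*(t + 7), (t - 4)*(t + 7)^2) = t + 7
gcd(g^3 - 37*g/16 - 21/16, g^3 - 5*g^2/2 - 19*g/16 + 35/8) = g - 7/4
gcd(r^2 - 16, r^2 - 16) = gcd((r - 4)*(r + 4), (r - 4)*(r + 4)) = r^2 - 16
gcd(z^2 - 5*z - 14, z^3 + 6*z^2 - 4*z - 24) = z + 2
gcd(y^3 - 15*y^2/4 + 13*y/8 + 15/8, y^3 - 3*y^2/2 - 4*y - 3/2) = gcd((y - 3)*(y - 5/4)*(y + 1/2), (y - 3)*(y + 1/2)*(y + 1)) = y^2 - 5*y/2 - 3/2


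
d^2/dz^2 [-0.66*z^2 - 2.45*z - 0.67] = -1.32000000000000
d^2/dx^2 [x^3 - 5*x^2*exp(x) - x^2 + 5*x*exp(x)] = -5*x^2*exp(x) - 15*x*exp(x) + 6*x - 2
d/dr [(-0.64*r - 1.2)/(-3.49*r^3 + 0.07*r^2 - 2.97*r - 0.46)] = (-4.4672*r^3 - 12.5192*r^2 + 0.168*r - 3.2696)/(12.1801*r^6 - 0.4886*r^5 + 20.7355*r^4 + 2.795*r^3 + 8.7565*r^2 + 2.7324*r + 0.2116)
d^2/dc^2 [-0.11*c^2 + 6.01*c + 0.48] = -0.220000000000000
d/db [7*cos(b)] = -7*sin(b)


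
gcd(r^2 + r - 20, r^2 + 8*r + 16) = 1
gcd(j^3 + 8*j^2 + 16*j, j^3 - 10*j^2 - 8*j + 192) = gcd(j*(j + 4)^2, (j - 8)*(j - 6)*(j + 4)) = j + 4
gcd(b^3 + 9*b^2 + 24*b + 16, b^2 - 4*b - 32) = b + 4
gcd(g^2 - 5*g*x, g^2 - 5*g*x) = -g^2 + 5*g*x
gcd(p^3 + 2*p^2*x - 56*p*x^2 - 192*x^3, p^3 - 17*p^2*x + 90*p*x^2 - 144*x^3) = -p + 8*x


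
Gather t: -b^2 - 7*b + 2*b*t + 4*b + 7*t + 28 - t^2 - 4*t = -b^2 - 3*b - t^2 + t*(2*b + 3) + 28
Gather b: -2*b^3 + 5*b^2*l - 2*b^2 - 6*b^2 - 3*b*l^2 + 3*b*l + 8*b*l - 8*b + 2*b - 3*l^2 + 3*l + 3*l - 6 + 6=-2*b^3 + b^2*(5*l - 8) + b*(-3*l^2 + 11*l - 6) - 3*l^2 + 6*l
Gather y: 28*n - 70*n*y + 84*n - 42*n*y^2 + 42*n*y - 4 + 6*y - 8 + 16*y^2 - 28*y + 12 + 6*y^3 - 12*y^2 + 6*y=112*n + 6*y^3 + y^2*(4 - 42*n) + y*(-28*n - 16)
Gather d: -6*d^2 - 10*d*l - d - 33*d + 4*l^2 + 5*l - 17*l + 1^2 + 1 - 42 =-6*d^2 + d*(-10*l - 34) + 4*l^2 - 12*l - 40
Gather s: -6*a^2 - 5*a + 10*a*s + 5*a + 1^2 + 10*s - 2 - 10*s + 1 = -6*a^2 + 10*a*s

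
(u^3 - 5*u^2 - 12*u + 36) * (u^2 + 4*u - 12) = u^5 - u^4 - 44*u^3 + 48*u^2 + 288*u - 432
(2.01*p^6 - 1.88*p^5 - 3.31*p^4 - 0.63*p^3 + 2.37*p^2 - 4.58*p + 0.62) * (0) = 0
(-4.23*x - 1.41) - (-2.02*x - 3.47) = 2.06 - 2.21*x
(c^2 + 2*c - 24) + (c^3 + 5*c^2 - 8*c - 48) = c^3 + 6*c^2 - 6*c - 72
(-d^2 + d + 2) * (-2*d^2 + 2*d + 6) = 2*d^4 - 4*d^3 - 8*d^2 + 10*d + 12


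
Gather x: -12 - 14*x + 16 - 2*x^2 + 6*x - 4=-2*x^2 - 8*x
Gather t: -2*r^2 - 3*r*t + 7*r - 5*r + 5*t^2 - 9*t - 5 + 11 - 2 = -2*r^2 + 2*r + 5*t^2 + t*(-3*r - 9) + 4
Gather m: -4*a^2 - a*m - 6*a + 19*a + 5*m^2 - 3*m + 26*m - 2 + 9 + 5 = -4*a^2 + 13*a + 5*m^2 + m*(23 - a) + 12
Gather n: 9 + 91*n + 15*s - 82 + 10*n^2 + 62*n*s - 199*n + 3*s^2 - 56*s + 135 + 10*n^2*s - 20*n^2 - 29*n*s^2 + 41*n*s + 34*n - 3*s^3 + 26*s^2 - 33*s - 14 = n^2*(10*s - 10) + n*(-29*s^2 + 103*s - 74) - 3*s^3 + 29*s^2 - 74*s + 48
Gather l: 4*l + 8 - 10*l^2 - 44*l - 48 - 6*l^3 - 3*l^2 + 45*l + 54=-6*l^3 - 13*l^2 + 5*l + 14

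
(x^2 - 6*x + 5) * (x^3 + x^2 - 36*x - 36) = x^5 - 5*x^4 - 37*x^3 + 185*x^2 + 36*x - 180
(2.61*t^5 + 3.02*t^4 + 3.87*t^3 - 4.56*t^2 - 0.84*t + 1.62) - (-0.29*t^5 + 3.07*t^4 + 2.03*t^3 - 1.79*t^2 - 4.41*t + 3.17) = 2.9*t^5 - 0.0499999999999998*t^4 + 1.84*t^3 - 2.77*t^2 + 3.57*t - 1.55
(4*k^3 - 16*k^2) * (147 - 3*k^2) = -12*k^5 + 48*k^4 + 588*k^3 - 2352*k^2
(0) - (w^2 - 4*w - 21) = -w^2 + 4*w + 21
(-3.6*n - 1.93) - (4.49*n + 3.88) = -8.09*n - 5.81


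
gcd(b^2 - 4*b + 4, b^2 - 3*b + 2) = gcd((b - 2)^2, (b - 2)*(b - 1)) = b - 2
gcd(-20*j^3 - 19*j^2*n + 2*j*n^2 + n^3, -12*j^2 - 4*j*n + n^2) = 1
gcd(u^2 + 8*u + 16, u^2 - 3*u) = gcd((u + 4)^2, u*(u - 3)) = 1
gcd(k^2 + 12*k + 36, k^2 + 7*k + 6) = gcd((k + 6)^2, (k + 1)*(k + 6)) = k + 6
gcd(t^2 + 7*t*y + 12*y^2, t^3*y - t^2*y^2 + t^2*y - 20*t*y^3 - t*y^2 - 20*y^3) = t + 4*y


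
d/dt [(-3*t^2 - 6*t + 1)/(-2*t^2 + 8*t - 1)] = 2*(-18*t^2 + 5*t - 1)/(4*t^4 - 32*t^3 + 68*t^2 - 16*t + 1)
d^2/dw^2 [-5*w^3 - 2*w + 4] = -30*w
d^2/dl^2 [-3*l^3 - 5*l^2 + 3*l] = -18*l - 10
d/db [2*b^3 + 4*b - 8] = 6*b^2 + 4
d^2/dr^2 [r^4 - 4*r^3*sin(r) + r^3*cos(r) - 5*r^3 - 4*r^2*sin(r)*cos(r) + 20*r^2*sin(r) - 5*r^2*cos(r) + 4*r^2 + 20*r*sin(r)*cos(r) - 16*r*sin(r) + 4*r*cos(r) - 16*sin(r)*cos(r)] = 4*r^3*sin(r) - r^3*cos(r) - 26*r^2*sin(r) + 8*r^2*sin(2*r) - 19*r^2*cos(r) + 12*r^2 + 12*r*sin(r) - 40*r*sin(2*r) + 82*r*cos(r) - 16*r*cos(2*r) - 30*r + 32*sin(r) + 28*sin(2*r) - 42*cos(r) + 40*cos(2*r) + 8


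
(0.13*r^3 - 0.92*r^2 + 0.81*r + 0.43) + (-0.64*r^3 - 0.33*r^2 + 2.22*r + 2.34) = -0.51*r^3 - 1.25*r^2 + 3.03*r + 2.77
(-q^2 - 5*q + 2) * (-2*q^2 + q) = 2*q^4 + 9*q^3 - 9*q^2 + 2*q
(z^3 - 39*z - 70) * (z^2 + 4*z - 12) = z^5 + 4*z^4 - 51*z^3 - 226*z^2 + 188*z + 840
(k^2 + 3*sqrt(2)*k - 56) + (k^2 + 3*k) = 2*k^2 + 3*k + 3*sqrt(2)*k - 56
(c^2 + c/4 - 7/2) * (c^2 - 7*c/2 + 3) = c^4 - 13*c^3/4 - 11*c^2/8 + 13*c - 21/2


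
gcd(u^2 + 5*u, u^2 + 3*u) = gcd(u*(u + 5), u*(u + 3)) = u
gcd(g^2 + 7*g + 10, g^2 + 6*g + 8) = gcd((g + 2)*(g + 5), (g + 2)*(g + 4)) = g + 2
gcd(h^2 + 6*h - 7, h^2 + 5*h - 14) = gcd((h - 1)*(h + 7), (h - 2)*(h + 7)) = h + 7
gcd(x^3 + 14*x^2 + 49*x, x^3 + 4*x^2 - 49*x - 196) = x + 7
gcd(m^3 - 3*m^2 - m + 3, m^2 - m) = m - 1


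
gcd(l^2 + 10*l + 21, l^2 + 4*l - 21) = l + 7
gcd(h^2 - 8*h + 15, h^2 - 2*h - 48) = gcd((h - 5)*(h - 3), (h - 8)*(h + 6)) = 1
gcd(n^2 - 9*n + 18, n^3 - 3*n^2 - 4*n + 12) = n - 3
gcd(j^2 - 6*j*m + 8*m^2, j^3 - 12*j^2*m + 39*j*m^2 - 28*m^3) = j - 4*m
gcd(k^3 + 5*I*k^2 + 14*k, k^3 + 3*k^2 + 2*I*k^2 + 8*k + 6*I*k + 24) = k - 2*I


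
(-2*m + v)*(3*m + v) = -6*m^2 + m*v + v^2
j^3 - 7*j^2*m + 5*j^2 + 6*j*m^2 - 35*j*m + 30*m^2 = (j + 5)*(j - 6*m)*(j - m)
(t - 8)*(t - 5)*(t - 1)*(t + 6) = t^4 - 8*t^3 - 31*t^2 + 278*t - 240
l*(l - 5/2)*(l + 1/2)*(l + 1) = l^4 - l^3 - 13*l^2/4 - 5*l/4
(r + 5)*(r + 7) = r^2 + 12*r + 35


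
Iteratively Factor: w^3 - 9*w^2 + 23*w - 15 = (w - 5)*(w^2 - 4*w + 3) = (w - 5)*(w - 3)*(w - 1)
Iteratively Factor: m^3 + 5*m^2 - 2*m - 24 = (m + 3)*(m^2 + 2*m - 8) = (m + 3)*(m + 4)*(m - 2)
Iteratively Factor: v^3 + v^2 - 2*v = (v)*(v^2 + v - 2) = v*(v - 1)*(v + 2)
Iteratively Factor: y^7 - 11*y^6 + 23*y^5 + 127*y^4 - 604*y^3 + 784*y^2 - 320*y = (y - 1)*(y^6 - 10*y^5 + 13*y^4 + 140*y^3 - 464*y^2 + 320*y) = y*(y - 1)*(y^5 - 10*y^4 + 13*y^3 + 140*y^2 - 464*y + 320) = y*(y - 1)*(y + 4)*(y^4 - 14*y^3 + 69*y^2 - 136*y + 80) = y*(y - 1)^2*(y + 4)*(y^3 - 13*y^2 + 56*y - 80) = y*(y - 5)*(y - 1)^2*(y + 4)*(y^2 - 8*y + 16) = y*(y - 5)*(y - 4)*(y - 1)^2*(y + 4)*(y - 4)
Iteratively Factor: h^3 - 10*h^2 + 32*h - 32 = (h - 2)*(h^2 - 8*h + 16) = (h - 4)*(h - 2)*(h - 4)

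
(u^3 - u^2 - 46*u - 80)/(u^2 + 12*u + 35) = (u^2 - 6*u - 16)/(u + 7)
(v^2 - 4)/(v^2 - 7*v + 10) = (v + 2)/(v - 5)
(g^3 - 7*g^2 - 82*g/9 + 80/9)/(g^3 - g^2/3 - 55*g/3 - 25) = (3*g^2 - 26*g + 16)/(3*(g^2 - 2*g - 15))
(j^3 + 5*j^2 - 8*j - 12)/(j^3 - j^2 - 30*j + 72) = (j^2 - j - 2)/(j^2 - 7*j + 12)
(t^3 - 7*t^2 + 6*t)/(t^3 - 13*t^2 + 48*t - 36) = t/(t - 6)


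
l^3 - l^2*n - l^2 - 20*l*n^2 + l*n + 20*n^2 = (l - 1)*(l - 5*n)*(l + 4*n)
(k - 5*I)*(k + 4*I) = k^2 - I*k + 20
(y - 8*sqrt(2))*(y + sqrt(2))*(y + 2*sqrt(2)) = y^3 - 5*sqrt(2)*y^2 - 44*y - 32*sqrt(2)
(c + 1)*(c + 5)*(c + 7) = c^3 + 13*c^2 + 47*c + 35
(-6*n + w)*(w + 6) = -6*n*w - 36*n + w^2 + 6*w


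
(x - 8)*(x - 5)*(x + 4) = x^3 - 9*x^2 - 12*x + 160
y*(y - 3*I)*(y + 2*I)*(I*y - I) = I*y^4 + y^3 - I*y^3 - y^2 + 6*I*y^2 - 6*I*y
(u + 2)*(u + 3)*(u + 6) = u^3 + 11*u^2 + 36*u + 36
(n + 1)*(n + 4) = n^2 + 5*n + 4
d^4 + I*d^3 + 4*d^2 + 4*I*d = d*(d - 2*I)*(d + I)*(d + 2*I)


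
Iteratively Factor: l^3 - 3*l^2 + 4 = (l + 1)*(l^2 - 4*l + 4) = (l - 2)*(l + 1)*(l - 2)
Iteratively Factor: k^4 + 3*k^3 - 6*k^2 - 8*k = (k + 1)*(k^3 + 2*k^2 - 8*k) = (k + 1)*(k + 4)*(k^2 - 2*k) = k*(k + 1)*(k + 4)*(k - 2)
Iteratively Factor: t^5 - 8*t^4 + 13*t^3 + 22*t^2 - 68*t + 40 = (t - 2)*(t^4 - 6*t^3 + t^2 + 24*t - 20) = (t - 2)*(t - 1)*(t^3 - 5*t^2 - 4*t + 20) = (t - 2)^2*(t - 1)*(t^2 - 3*t - 10) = (t - 2)^2*(t - 1)*(t + 2)*(t - 5)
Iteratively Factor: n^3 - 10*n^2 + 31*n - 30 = (n - 2)*(n^2 - 8*n + 15) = (n - 5)*(n - 2)*(n - 3)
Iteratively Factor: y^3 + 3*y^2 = (y + 3)*(y^2) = y*(y + 3)*(y)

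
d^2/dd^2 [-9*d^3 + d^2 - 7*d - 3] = 2 - 54*d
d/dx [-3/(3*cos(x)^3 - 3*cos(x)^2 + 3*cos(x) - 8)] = 9*(-3*cos(x)^2 + 2*cos(x) - 1)*sin(x)/(3*cos(x)^3 - 3*cos(x)^2 + 3*cos(x) - 8)^2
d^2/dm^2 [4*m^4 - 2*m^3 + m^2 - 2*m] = 48*m^2 - 12*m + 2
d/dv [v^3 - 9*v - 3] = 3*v^2 - 9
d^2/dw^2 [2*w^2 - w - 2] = 4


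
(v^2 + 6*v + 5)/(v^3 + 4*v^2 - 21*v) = (v^2 + 6*v + 5)/(v*(v^2 + 4*v - 21))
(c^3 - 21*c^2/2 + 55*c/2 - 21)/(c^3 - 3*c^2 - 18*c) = (-2*c^3 + 21*c^2 - 55*c + 42)/(2*c*(-c^2 + 3*c + 18))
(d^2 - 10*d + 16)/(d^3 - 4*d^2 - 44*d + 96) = 1/(d + 6)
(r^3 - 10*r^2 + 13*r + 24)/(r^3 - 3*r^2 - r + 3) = (r - 8)/(r - 1)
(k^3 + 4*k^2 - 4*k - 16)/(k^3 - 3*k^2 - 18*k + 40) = (k + 2)/(k - 5)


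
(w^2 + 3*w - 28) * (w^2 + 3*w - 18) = w^4 + 6*w^3 - 37*w^2 - 138*w + 504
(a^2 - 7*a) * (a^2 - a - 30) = a^4 - 8*a^3 - 23*a^2 + 210*a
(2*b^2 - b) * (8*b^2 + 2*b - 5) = 16*b^4 - 4*b^3 - 12*b^2 + 5*b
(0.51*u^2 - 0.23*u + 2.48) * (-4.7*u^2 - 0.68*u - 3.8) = -2.397*u^4 + 0.7342*u^3 - 13.4376*u^2 - 0.8124*u - 9.424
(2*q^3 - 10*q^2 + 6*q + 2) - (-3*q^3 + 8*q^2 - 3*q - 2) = 5*q^3 - 18*q^2 + 9*q + 4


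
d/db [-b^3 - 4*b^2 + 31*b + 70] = -3*b^2 - 8*b + 31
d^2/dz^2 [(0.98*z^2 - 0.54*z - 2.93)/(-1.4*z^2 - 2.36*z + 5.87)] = (1.77635683940025e-15*z^4 + 8.59264000000001*z^3 - 13.86504*z^2 + 84.71064*z + 28.221268)/(2.744*z^6 + 13.8768*z^5 - 11.12328*z^4 - 103.222624*z^3 + 46.638324*z^2 + 243.954852*z - 202.262003)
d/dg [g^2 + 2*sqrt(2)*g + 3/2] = 2*g + 2*sqrt(2)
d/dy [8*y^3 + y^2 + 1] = 2*y*(12*y + 1)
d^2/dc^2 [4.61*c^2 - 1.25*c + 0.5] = 9.22000000000000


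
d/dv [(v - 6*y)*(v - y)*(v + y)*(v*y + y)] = y*(4*v^3 - 18*v^2*y + 3*v^2 - 2*v*y^2 - 12*v*y + 6*y^3 - y^2)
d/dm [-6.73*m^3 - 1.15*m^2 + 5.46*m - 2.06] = -20.19*m^2 - 2.3*m + 5.46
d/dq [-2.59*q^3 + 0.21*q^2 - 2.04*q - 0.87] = -7.77*q^2 + 0.42*q - 2.04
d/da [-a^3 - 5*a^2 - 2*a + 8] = -3*a^2 - 10*a - 2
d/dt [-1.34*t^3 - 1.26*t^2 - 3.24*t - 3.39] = -4.02*t^2 - 2.52*t - 3.24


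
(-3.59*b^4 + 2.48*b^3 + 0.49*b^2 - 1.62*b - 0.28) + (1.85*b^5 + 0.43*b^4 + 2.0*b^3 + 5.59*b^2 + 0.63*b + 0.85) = 1.85*b^5 - 3.16*b^4 + 4.48*b^3 + 6.08*b^2 - 0.99*b + 0.57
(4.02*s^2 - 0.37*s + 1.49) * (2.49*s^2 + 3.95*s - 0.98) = 10.0098*s^4 + 14.9577*s^3 - 1.691*s^2 + 6.2481*s - 1.4602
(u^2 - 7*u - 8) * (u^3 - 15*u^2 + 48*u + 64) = u^5 - 22*u^4 + 145*u^3 - 152*u^2 - 832*u - 512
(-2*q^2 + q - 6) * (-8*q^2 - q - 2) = 16*q^4 - 6*q^3 + 51*q^2 + 4*q + 12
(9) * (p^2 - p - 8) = 9*p^2 - 9*p - 72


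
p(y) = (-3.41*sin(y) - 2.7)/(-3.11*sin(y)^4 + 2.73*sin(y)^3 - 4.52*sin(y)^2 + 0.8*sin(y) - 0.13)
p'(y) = (-3.41*sin(y) - 2.7)*(12.44*sin(y)^3*cos(y) - 8.19*sin(y)^2*cos(y) + 9.04*sin(y)*cos(y) - 0.8*cos(y))/(-3.11*sin(y)^4 + 2.73*sin(y)^3 - 4.52*sin(y)^2 + 0.8*sin(y) - 0.13)^2 - 3.41*cos(y)/(-3.11*sin(y)^4 + 2.73*sin(y)^3 - 4.52*sin(y)^2 + 0.8*sin(y) - 0.13)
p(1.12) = 1.85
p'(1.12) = -2.04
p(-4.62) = 1.46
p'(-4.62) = 0.32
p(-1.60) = -0.06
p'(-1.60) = -0.00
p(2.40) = 3.43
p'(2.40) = 7.65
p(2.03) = 1.87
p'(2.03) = 2.10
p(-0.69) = 0.14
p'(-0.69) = 1.11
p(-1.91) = -0.05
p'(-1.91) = -0.07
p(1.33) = 1.55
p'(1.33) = -0.90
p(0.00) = 20.77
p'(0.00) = 154.04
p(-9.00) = 0.86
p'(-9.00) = -5.58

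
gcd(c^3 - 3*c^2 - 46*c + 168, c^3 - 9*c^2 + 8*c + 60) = c - 6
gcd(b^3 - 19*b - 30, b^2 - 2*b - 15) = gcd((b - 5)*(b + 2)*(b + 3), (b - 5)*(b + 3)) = b^2 - 2*b - 15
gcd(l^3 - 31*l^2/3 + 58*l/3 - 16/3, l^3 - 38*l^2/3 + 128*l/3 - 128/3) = l^2 - 10*l + 16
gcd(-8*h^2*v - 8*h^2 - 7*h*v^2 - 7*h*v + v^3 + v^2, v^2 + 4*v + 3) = v + 1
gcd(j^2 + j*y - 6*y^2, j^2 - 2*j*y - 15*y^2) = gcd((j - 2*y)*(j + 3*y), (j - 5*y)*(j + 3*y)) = j + 3*y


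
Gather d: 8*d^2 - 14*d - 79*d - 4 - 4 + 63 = 8*d^2 - 93*d + 55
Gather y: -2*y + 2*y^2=2*y^2 - 2*y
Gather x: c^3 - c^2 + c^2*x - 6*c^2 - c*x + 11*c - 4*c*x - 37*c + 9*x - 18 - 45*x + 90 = c^3 - 7*c^2 - 26*c + x*(c^2 - 5*c - 36) + 72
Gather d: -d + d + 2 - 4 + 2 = 0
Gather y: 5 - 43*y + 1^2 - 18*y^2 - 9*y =-18*y^2 - 52*y + 6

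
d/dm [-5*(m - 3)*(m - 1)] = 20 - 10*m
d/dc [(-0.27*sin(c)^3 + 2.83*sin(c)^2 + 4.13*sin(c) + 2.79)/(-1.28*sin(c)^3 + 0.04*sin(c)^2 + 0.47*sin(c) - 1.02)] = (2.22044604925031e-16*sin(c)^5 + 3.6116*sin(c)^4 + 10.319*sin(c)^3 + 12.7047*sin(c)^2 - 5.9964*sin(c) - 5.5239)*cos(c)/(1.6384*sin(c)^6 - 0.1024*sin(c)^5 - 1.2016*sin(c)^4 + 2.6488*sin(c)^3 + 0.1393*sin(c)^2 - 0.9588*sin(c) + 1.0404)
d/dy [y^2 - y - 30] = 2*y - 1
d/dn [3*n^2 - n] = 6*n - 1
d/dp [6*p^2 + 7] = 12*p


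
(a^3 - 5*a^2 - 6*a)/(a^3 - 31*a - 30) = a/(a + 5)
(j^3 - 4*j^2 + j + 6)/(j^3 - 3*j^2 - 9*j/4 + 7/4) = 4*(j^2 - 5*j + 6)/(4*j^2 - 16*j + 7)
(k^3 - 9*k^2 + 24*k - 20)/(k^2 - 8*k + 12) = (k^2 - 7*k + 10)/(k - 6)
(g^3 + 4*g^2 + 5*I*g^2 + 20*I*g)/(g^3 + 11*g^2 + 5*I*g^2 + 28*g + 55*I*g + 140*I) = g/(g + 7)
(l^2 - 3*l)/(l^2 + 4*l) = (l - 3)/(l + 4)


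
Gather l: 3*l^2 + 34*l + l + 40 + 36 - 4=3*l^2 + 35*l + 72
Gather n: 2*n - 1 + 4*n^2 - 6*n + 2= 4*n^2 - 4*n + 1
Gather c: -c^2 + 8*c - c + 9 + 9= -c^2 + 7*c + 18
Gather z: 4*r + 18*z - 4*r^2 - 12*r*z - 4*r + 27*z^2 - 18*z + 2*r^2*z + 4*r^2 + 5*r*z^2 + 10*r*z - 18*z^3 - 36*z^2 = -18*z^3 + z^2*(5*r - 9) + z*(2*r^2 - 2*r)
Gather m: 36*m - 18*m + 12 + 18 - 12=18*m + 18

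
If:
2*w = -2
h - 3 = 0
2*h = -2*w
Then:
No Solution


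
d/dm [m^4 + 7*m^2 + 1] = 4*m^3 + 14*m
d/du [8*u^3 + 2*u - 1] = 24*u^2 + 2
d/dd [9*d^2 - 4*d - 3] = 18*d - 4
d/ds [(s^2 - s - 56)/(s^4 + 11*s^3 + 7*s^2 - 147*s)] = 2*(-s^3 + 10*s^2 + 32*s - 84)/(s^2*(s^4 + 8*s^3 - 26*s^2 - 168*s + 441))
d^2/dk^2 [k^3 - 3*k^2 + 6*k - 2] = 6*k - 6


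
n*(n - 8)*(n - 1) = n^3 - 9*n^2 + 8*n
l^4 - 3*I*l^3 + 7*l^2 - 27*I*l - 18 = (l - 3*I)*(l - 2*I)*(l - I)*(l + 3*I)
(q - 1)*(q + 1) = q^2 - 1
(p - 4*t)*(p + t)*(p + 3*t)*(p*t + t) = p^4*t + p^3*t - 13*p^2*t^3 - 12*p*t^4 - 13*p*t^3 - 12*t^4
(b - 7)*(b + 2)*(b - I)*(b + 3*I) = b^4 - 5*b^3 + 2*I*b^3 - 11*b^2 - 10*I*b^2 - 15*b - 28*I*b - 42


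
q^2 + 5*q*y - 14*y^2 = (q - 2*y)*(q + 7*y)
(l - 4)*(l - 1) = l^2 - 5*l + 4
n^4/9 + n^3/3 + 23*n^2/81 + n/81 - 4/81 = (n/3 + 1/3)^2*(n - 1/3)*(n + 4/3)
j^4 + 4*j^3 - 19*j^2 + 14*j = j*(j - 2)*(j - 1)*(j + 7)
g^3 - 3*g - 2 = (g - 2)*(g + 1)^2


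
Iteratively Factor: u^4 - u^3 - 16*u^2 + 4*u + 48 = (u - 2)*(u^3 + u^2 - 14*u - 24) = (u - 2)*(u + 3)*(u^2 - 2*u - 8) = (u - 2)*(u + 2)*(u + 3)*(u - 4)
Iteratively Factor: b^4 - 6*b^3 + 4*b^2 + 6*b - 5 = (b - 5)*(b^3 - b^2 - b + 1) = (b - 5)*(b + 1)*(b^2 - 2*b + 1) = (b - 5)*(b - 1)*(b + 1)*(b - 1)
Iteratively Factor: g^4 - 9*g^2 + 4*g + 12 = (g - 2)*(g^3 + 2*g^2 - 5*g - 6) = (g - 2)*(g + 1)*(g^2 + g - 6) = (g - 2)^2*(g + 1)*(g + 3)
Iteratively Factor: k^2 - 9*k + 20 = (k - 5)*(k - 4)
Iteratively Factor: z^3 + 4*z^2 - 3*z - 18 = (z - 2)*(z^2 + 6*z + 9) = (z - 2)*(z + 3)*(z + 3)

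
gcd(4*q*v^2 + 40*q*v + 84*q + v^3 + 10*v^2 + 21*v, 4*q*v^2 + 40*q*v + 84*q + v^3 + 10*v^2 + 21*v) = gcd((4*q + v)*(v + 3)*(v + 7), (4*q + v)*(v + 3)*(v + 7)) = 4*q*v^2 + 40*q*v + 84*q + v^3 + 10*v^2 + 21*v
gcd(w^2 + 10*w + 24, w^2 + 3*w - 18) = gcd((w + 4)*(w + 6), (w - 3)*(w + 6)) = w + 6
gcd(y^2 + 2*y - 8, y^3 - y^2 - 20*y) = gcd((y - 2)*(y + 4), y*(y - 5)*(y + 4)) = y + 4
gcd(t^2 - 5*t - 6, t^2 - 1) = t + 1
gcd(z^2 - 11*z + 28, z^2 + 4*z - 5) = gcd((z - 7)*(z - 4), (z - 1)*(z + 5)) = 1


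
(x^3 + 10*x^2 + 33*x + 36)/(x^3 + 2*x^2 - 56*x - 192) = (x^2 + 6*x + 9)/(x^2 - 2*x - 48)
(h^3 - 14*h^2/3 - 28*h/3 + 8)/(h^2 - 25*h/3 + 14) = (3*h^2 + 4*h - 4)/(3*h - 7)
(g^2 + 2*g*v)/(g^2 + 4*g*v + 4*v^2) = g/(g + 2*v)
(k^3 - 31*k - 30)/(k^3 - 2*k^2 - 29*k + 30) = (k + 1)/(k - 1)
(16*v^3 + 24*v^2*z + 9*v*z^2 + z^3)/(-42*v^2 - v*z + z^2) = (16*v^3 + 24*v^2*z + 9*v*z^2 + z^3)/(-42*v^2 - v*z + z^2)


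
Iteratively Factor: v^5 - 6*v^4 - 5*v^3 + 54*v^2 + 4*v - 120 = (v + 2)*(v^4 - 8*v^3 + 11*v^2 + 32*v - 60) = (v - 3)*(v + 2)*(v^3 - 5*v^2 - 4*v + 20) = (v - 3)*(v - 2)*(v + 2)*(v^2 - 3*v - 10) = (v - 3)*(v - 2)*(v + 2)^2*(v - 5)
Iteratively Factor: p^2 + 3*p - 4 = (p - 1)*(p + 4)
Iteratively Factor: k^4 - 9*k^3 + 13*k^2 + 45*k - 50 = (k - 5)*(k^3 - 4*k^2 - 7*k + 10) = (k - 5)*(k - 1)*(k^2 - 3*k - 10) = (k - 5)*(k - 1)*(k + 2)*(k - 5)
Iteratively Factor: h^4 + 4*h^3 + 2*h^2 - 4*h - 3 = (h - 1)*(h^3 + 5*h^2 + 7*h + 3) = (h - 1)*(h + 1)*(h^2 + 4*h + 3) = (h - 1)*(h + 1)*(h + 3)*(h + 1)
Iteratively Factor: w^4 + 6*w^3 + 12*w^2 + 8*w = (w + 2)*(w^3 + 4*w^2 + 4*w) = (w + 2)^2*(w^2 + 2*w) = w*(w + 2)^2*(w + 2)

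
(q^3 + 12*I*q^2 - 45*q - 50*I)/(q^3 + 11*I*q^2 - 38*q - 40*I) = (q + 5*I)/(q + 4*I)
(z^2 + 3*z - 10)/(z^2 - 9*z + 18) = (z^2 + 3*z - 10)/(z^2 - 9*z + 18)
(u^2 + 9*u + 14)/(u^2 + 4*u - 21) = (u + 2)/(u - 3)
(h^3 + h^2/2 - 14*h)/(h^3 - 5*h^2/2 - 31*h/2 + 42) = h/(h - 3)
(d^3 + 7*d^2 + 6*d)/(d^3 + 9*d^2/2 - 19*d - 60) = 2*d*(d + 1)/(2*d^2 - 3*d - 20)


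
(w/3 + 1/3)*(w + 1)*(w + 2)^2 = w^4/3 + 2*w^3 + 13*w^2/3 + 4*w + 4/3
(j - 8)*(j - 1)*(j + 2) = j^3 - 7*j^2 - 10*j + 16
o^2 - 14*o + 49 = (o - 7)^2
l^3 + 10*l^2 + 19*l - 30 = (l - 1)*(l + 5)*(l + 6)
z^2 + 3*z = z*(z + 3)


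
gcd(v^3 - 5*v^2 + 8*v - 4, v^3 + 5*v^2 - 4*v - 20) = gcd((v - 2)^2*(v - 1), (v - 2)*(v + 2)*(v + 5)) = v - 2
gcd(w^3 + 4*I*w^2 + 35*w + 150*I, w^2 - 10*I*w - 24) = w - 6*I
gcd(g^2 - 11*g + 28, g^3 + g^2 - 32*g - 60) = 1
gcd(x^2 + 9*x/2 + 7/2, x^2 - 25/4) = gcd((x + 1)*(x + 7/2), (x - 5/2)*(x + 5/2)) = 1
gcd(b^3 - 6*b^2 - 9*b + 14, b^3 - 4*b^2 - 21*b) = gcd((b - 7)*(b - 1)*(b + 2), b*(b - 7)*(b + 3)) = b - 7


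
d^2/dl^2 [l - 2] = 0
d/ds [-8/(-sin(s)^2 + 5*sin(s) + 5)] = 8*(5 - 2*sin(s))*cos(s)/(5*sin(s) + cos(s)^2 + 4)^2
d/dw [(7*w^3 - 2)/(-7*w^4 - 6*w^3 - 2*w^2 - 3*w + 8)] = (49*w^6 - 14*w^4 - 98*w^3 + 132*w^2 - 8*w - 6)/(49*w^8 + 84*w^7 + 64*w^6 + 66*w^5 - 72*w^4 - 84*w^3 - 23*w^2 - 48*w + 64)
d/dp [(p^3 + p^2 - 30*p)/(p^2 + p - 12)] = (p^4 + 2*p^3 - 5*p^2 - 24*p + 360)/(p^4 + 2*p^3 - 23*p^2 - 24*p + 144)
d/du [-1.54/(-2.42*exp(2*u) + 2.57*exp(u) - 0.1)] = (3.9578 - 7.4536*exp(u))*exp(u)/(2.42*exp(2*u) - 2.57*exp(u) + 0.1)^2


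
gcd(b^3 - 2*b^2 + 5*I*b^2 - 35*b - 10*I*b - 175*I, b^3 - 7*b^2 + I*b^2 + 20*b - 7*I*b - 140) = b^2 + b*(-7 + 5*I) - 35*I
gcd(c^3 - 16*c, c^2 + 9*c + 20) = c + 4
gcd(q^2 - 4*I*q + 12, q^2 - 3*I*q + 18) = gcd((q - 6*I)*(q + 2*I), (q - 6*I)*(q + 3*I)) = q - 6*I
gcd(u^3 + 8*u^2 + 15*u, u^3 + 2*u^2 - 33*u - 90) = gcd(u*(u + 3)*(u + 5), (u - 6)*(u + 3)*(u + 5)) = u^2 + 8*u + 15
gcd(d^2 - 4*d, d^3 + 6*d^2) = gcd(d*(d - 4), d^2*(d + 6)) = d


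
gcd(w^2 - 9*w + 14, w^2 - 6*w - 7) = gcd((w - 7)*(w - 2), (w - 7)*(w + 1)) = w - 7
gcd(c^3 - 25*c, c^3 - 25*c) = c^3 - 25*c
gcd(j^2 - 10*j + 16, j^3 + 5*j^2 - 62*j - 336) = j - 8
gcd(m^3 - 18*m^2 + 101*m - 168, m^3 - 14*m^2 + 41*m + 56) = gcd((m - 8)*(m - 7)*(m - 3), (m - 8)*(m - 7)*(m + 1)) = m^2 - 15*m + 56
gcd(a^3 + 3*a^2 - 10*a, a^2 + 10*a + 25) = a + 5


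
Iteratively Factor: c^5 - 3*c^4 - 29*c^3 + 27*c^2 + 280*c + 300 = (c + 2)*(c^4 - 5*c^3 - 19*c^2 + 65*c + 150) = (c - 5)*(c + 2)*(c^3 - 19*c - 30) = (c - 5)*(c + 2)*(c + 3)*(c^2 - 3*c - 10) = (c - 5)^2*(c + 2)*(c + 3)*(c + 2)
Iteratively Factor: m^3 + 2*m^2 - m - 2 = (m - 1)*(m^2 + 3*m + 2) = (m - 1)*(m + 1)*(m + 2)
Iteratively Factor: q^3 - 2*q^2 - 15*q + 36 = (q - 3)*(q^2 + q - 12) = (q - 3)*(q + 4)*(q - 3)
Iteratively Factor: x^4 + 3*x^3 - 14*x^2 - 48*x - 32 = (x - 4)*(x^3 + 7*x^2 + 14*x + 8) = (x - 4)*(x + 4)*(x^2 + 3*x + 2) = (x - 4)*(x + 1)*(x + 4)*(x + 2)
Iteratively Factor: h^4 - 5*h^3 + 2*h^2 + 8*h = (h - 2)*(h^3 - 3*h^2 - 4*h) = (h - 2)*(h + 1)*(h^2 - 4*h) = h*(h - 2)*(h + 1)*(h - 4)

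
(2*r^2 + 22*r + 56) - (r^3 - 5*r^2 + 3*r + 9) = -r^3 + 7*r^2 + 19*r + 47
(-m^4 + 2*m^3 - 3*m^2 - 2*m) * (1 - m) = m^5 - 3*m^4 + 5*m^3 - m^2 - 2*m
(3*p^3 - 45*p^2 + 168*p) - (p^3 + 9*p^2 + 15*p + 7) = 2*p^3 - 54*p^2 + 153*p - 7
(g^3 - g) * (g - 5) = g^4 - 5*g^3 - g^2 + 5*g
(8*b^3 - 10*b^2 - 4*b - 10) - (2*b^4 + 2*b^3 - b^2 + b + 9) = -2*b^4 + 6*b^3 - 9*b^2 - 5*b - 19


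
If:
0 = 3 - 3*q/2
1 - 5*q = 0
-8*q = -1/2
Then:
No Solution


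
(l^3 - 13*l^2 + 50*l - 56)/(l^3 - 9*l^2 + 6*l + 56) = (l - 2)/(l + 2)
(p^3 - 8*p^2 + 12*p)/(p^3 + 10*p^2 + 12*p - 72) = p*(p - 6)/(p^2 + 12*p + 36)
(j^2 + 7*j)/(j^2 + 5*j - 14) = j/(j - 2)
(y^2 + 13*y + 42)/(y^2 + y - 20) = (y^2 + 13*y + 42)/(y^2 + y - 20)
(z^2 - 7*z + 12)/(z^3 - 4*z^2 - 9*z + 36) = 1/(z + 3)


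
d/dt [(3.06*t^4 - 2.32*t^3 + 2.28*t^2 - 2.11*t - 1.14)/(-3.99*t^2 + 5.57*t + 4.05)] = (-24.4188*t^5 + 60.3894*t^4 + 23.7272*t^3 - 23.9073*t^2 + 9.3708*t - 2.1957)/(15.9201*t^4 - 44.4486*t^3 - 1.2941*t^2 + 45.117*t + 16.4025)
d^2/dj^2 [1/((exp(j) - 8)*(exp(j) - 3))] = (4*exp(3*j) - 33*exp(2*j) + 25*exp(j) + 264)*exp(j)/(exp(6*j) - 33*exp(5*j) + 435*exp(4*j) - 2915*exp(3*j) + 10440*exp(2*j) - 19008*exp(j) + 13824)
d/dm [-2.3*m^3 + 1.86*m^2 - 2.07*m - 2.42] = -6.9*m^2 + 3.72*m - 2.07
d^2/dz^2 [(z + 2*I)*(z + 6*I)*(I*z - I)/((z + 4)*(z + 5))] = (z^3*(160 + 116*I) + z^2*(960 + 1272*I) + z*(-960 + 4488*I) - 9280 + 4984*I)/(z^6 + 27*z^5 + 303*z^4 + 1809*z^3 + 6060*z^2 + 10800*z + 8000)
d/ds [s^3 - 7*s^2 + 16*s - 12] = 3*s^2 - 14*s + 16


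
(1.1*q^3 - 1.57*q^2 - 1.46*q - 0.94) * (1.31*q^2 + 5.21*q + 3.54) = 1.441*q^5 + 3.6743*q^4 - 6.1983*q^3 - 14.3958*q^2 - 10.0658*q - 3.3276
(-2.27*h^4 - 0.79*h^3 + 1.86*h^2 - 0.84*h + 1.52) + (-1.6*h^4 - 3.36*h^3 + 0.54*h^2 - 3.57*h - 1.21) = -3.87*h^4 - 4.15*h^3 + 2.4*h^2 - 4.41*h + 0.31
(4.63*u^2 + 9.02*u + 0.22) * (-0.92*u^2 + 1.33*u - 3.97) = -4.2596*u^4 - 2.1405*u^3 - 6.5869*u^2 - 35.5168*u - 0.8734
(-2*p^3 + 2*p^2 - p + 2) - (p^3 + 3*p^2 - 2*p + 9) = -3*p^3 - p^2 + p - 7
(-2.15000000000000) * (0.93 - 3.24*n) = 6.966*n - 1.9995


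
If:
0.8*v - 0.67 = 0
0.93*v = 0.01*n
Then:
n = 77.89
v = 0.84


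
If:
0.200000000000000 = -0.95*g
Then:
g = -0.21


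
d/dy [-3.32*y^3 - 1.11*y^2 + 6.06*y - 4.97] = -9.96*y^2 - 2.22*y + 6.06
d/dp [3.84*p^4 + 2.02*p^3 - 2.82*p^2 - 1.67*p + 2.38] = 15.36*p^3 + 6.06*p^2 - 5.64*p - 1.67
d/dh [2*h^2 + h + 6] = 4*h + 1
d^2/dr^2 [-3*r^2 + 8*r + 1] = -6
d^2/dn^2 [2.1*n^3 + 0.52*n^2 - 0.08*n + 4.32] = 12.6*n + 1.04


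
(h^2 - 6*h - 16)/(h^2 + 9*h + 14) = (h - 8)/(h + 7)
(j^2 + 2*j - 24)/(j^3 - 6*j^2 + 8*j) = (j + 6)/(j*(j - 2))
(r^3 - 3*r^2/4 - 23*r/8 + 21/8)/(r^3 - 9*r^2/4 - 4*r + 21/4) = (r - 3/2)/(r - 3)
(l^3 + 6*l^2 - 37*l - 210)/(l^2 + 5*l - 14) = (l^2 - l - 30)/(l - 2)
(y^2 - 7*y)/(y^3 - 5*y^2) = (y - 7)/(y*(y - 5))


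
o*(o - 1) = o^2 - o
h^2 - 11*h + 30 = (h - 6)*(h - 5)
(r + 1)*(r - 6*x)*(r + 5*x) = r^3 - r^2*x + r^2 - 30*r*x^2 - r*x - 30*x^2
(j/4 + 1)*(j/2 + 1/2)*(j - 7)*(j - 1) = j^4/8 - 3*j^3/8 - 29*j^2/8 + 3*j/8 + 7/2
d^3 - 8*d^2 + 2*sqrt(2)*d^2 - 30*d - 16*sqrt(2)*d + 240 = (d - 8)*(d - 3*sqrt(2))*(d + 5*sqrt(2))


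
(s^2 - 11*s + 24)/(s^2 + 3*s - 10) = (s^2 - 11*s + 24)/(s^2 + 3*s - 10)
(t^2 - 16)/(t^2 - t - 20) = (t - 4)/(t - 5)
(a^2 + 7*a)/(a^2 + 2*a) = (a + 7)/(a + 2)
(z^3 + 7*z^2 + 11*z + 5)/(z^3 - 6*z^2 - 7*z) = (z^2 + 6*z + 5)/(z*(z - 7))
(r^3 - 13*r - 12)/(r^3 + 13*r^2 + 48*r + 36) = (r^2 - r - 12)/(r^2 + 12*r + 36)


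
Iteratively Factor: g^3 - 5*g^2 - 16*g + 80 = (g - 5)*(g^2 - 16) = (g - 5)*(g + 4)*(g - 4)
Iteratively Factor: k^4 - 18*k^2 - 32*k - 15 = (k + 1)*(k^3 - k^2 - 17*k - 15) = (k + 1)*(k + 3)*(k^2 - 4*k - 5) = (k - 5)*(k + 1)*(k + 3)*(k + 1)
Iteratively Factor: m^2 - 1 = (m - 1)*(m + 1)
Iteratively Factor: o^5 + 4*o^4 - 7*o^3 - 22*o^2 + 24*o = (o + 3)*(o^4 + o^3 - 10*o^2 + 8*o) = o*(o + 3)*(o^3 + o^2 - 10*o + 8) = o*(o - 2)*(o + 3)*(o^2 + 3*o - 4) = o*(o - 2)*(o - 1)*(o + 3)*(o + 4)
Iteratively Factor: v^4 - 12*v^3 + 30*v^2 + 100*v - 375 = (v - 5)*(v^3 - 7*v^2 - 5*v + 75) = (v - 5)^2*(v^2 - 2*v - 15) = (v - 5)^2*(v + 3)*(v - 5)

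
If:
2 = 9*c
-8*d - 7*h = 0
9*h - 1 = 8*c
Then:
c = 2/9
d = -175/648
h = 25/81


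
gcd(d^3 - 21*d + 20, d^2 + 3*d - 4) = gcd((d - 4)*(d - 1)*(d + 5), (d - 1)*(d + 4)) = d - 1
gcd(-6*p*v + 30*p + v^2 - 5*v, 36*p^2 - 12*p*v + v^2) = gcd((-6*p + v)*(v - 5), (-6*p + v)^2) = 6*p - v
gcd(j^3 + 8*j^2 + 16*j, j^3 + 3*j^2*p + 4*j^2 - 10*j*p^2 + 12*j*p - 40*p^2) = j + 4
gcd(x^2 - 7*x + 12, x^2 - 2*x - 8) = x - 4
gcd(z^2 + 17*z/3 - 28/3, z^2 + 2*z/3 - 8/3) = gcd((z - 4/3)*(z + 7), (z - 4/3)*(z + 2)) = z - 4/3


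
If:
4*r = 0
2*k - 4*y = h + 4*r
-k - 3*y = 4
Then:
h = -10*y - 8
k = -3*y - 4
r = 0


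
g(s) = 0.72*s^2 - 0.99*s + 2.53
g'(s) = 1.44*s - 0.99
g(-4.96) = 25.15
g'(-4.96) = -8.13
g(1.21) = 2.39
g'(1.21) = 0.75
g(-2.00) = 7.39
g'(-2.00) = -3.87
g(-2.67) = 10.31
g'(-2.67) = -4.83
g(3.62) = 8.38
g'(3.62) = 4.22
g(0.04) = 2.49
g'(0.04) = -0.93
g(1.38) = 2.53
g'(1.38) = 1.00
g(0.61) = 2.19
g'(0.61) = -0.11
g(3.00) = 6.04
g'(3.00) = 3.33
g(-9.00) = 69.76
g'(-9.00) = -13.95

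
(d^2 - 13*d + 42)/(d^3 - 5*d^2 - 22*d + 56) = (d - 6)/(d^2 + 2*d - 8)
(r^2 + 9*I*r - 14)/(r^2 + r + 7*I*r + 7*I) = (r + 2*I)/(r + 1)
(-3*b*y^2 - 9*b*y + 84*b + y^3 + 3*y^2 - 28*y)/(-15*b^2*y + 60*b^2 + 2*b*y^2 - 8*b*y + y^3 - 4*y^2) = (y + 7)/(5*b + y)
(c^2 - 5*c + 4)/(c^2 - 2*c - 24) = (-c^2 + 5*c - 4)/(-c^2 + 2*c + 24)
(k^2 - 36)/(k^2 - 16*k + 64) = (k^2 - 36)/(k^2 - 16*k + 64)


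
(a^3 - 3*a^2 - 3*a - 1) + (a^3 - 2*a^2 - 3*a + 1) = 2*a^3 - 5*a^2 - 6*a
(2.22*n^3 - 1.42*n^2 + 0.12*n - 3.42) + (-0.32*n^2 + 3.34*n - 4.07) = 2.22*n^3 - 1.74*n^2 + 3.46*n - 7.49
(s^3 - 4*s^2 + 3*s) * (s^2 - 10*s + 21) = s^5 - 14*s^4 + 64*s^3 - 114*s^2 + 63*s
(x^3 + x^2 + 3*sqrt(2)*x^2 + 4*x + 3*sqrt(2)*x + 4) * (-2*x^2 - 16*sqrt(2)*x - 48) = -2*x^5 - 22*sqrt(2)*x^4 - 2*x^4 - 152*x^3 - 22*sqrt(2)*x^3 - 208*sqrt(2)*x^2 - 152*x^2 - 208*sqrt(2)*x - 192*x - 192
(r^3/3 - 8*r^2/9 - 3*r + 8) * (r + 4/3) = r^4/3 - 4*r^3/9 - 113*r^2/27 + 4*r + 32/3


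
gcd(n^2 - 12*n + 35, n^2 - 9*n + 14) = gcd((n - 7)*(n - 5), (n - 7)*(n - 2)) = n - 7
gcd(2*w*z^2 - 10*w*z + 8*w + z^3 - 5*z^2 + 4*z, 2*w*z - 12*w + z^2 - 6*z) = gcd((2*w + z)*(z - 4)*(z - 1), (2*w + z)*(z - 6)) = 2*w + z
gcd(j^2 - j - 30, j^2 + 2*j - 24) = 1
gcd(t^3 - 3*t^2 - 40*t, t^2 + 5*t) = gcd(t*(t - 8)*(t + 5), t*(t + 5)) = t^2 + 5*t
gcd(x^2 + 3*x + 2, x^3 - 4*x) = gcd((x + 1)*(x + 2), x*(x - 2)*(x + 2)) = x + 2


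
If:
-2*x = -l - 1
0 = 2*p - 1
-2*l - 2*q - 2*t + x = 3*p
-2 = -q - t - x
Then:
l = -8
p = 1/2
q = 11/2 - t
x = -7/2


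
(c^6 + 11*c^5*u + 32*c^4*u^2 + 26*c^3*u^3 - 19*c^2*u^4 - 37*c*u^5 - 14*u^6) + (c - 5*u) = c^6 + 11*c^5*u + 32*c^4*u^2 + 26*c^3*u^3 - 19*c^2*u^4 - 37*c*u^5 + c - 14*u^6 - 5*u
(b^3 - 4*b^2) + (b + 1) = b^3 - 4*b^2 + b + 1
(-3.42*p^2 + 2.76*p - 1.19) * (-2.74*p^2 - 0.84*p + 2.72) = 9.3708*p^4 - 4.6896*p^3 - 8.3602*p^2 + 8.5068*p - 3.2368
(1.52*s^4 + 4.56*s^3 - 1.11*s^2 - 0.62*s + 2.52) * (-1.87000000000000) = -2.8424*s^4 - 8.5272*s^3 + 2.0757*s^2 + 1.1594*s - 4.7124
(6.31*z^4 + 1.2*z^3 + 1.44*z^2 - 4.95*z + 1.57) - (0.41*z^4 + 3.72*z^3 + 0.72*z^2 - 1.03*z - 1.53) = 5.9*z^4 - 2.52*z^3 + 0.72*z^2 - 3.92*z + 3.1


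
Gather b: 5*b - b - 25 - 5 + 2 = 4*b - 28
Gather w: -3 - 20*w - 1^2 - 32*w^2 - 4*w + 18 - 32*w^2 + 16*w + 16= -64*w^2 - 8*w + 30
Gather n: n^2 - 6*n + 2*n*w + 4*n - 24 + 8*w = n^2 + n*(2*w - 2) + 8*w - 24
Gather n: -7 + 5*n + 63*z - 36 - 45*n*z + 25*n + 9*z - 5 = n*(30 - 45*z) + 72*z - 48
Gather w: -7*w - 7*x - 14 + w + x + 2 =-6*w - 6*x - 12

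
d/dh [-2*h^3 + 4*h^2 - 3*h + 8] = -6*h^2 + 8*h - 3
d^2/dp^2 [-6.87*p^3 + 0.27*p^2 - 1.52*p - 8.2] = 0.54 - 41.22*p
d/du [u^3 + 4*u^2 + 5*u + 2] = 3*u^2 + 8*u + 5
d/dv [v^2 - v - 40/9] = 2*v - 1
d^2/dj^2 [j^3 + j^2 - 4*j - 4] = 6*j + 2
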